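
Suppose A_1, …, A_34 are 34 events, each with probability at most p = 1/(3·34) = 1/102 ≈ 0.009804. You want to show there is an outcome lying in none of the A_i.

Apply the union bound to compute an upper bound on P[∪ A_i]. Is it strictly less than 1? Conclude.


Union bound: P[∪_{i=1}^{34} A_i] ≤ Σ_i P[A_i] ≤ 34·p = 34·(1/102) = 1/3.
Numerically: 1/3 ≈ 0.333333.
Is 1/3 < 1? YES.
Since P[∪ A_i] ≤ 1/3 < 1, the complement has P[∩ A_i^c] ≥ 1 − 1/3 = 2/3 > 0, so some outcome avoids every A_i.

34·p = 1/3 ≈ 0.333333; existence CERTIFIED by the union bound.


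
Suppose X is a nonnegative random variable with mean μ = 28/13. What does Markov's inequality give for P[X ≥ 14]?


μ = E[X] = 28/13, a = 14.
Markov: P[X ≥ 14] ≤ μ/a = (28/13)/14 = 2/13.
Numerically: ≈ 0.1538.
(Since a = 14 > μ = 2.1538, the bound 2/13 is < 1 and informative.)

P[X ≥ 14] ≤ 2/13 ≈ 0.1538.


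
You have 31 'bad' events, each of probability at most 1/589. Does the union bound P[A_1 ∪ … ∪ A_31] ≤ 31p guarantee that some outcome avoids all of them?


Union bound: P[∪_{i=1}^{31} A_i] ≤ Σ_i P[A_i] ≤ 31·p = 31·(1/589) = 1/19.
Numerically: 1/19 ≈ 0.053.
Is 1/19 < 1? YES.
Since P[∪ A_i] ≤ 1/19 < 1, the complement has P[∩ A_i^c] ≥ 1 − 1/19 = 18/19 > 0, so some outcome avoids every A_i.

31·p = 1/19 ≈ 0.053; existence CERTIFIED by the union bound.


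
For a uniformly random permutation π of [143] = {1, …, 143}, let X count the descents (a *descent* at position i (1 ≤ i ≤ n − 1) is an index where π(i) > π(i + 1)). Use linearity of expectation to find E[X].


Write X = Σ X_I over i = 1, …, 142, with X_I the indicator of one descent.
There are 142 indicators.
For each fixed i, the pair (π(i), π(i+1)) is a uniformly random ordered pair of distinct values from {1, …, 143}; by symmetry P[π(i) > π(i+1)] = 1/2.
By linearity: E[X] = 142 · (1/2) = (143 − 1) · (1/2) = 71 ≈ 71.00000.

E[X] = 71 = 71.00000.


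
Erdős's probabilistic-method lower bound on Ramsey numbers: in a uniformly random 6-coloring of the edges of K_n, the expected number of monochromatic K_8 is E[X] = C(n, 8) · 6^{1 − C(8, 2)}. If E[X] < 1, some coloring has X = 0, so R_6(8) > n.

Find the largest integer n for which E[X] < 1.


We need C(n, 8) · 6^{1 − 28} < 1, i.e. C(n, 8) < 6^{28 − 1} = 1023490369077469249536.
Check values of n near the boundary:
  n = 1594: C(1594, 8) = 1015652773590544255167; 1015652773590544255167 < 1023490369077469249536? YES
  n = 1595: C(1595, 8) = 1020772636343363633895; 1020772636343363633895 < 1023490369077469249536? YES
  n = 1596: C(1596, 8) = 1025915067760710553965; 1025915067760710553965 < 1023490369077469249536? NO
The largest n with C(n, 8) < 1023490369077469249536 is n = 1595 (where E[X] = 113419181815929292655/113721152119718805504 ≈ 0.997345). Hence R_6(8) > 1595, i.e. R_6(8) ≥ 1596.

Largest n = 1595; hence R_6(8) > 1595.


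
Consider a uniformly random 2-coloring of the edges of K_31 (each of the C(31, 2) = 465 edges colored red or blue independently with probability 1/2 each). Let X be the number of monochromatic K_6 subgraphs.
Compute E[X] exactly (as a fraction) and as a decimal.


Let X = Σ_S X_S over the C(31, 6) = 736281 subsets S of size 6, where X_S = 1 if the K_6 on S is monochromatic.
For a fixed S, the K_6 on S has C(6, 2) = 15 edges. P[all 15 edges red] = (1/2)^15, and likewise for blue, so P[monochromatic] = 2·(1/2)^15 = 2^{1 − 15} = 1/16384.
Summing: E[X] = C(31, 6) · 2^{1 − 15} = 736281 · 1/16384 = 736281/16384.
Numerically: E[X] ≈ 44.9390.

E[X] = C(31,6)·2^(1−C(6,2)) = 736281/16384 ≈ 44.9390.


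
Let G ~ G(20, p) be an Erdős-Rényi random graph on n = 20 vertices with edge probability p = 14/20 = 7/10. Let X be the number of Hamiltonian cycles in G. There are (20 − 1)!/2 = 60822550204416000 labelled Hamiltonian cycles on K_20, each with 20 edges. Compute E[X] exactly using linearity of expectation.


K_20 has (20 − 1)!/2 = 60822550204416000 labelled Hamiltonian cycles.
For each such Hamiltonian cycle H, let X_H = 1 if all 20 edges of H are present in G. Then P[X_H = 1] = p^{20} = (7/10)^{20} = 79792266297612001/100000000000000000000.
Summing the indicators: E[X] = Σ_H E[X_H] = 60822550204416000 · p^{20} = 60822550204416000 · 79792266297612001/100000000000000000000 = 1184855742873690605203907421/24414062500000.
Numerically: E[X] ≈ 4.85e+13.

E[X] = 60822550204416000 · (7/10)^{20} = 1184855742873690605203907421/24414062500000 ≈ 4.85e+13.


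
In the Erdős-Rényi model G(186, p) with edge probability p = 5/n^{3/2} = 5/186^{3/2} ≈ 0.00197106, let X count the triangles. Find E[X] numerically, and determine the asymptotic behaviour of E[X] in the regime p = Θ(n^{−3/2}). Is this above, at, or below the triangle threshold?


Number of potential triangles: C(186, 3) = 1055240.
Each occurs with probability p³ ≈ (0.00197106)³ ≈ 7.65776023e-09.
By linearity: E[X] = C(186, 3)·p³ ≈ 1055240 · 7.65776023e-09 ≈ 0.008081.
Since α = 3/2 > 1, p = c/n^{3/2} = o(1/n) is below the triangle threshold p ~ 1/n. Asymptotically E[X] ~ (c³/6)·n^{3(1−α)} = (5³/6)·n^{-1.5} → 0, so by Markov's inequality G has no triangles w.h.p.

E[X] ≈ 0.008081; in regime p = Θ(1/n^{3/2}) E[X] tends to 0 (below the triangle threshold p ~ 1/n).


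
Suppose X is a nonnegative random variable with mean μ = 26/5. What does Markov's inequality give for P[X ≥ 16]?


μ = E[X] = 26/5, a = 16.
Markov: P[X ≥ 16] ≤ μ/a = (26/5)/16 = 13/40.
Numerically: ≈ 0.3250.
(Since a = 16 > μ = 5.2000, the bound 13/40 is < 1 and informative.)

P[X ≥ 16] ≤ 13/40 ≈ 0.3250.


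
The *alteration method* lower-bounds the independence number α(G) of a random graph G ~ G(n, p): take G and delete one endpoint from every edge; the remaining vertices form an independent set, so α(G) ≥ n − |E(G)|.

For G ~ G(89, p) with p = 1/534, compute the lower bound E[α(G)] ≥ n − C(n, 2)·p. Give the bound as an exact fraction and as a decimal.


E[|E(G)|] = C(89, 2)·p = 3916 · (1/534) = 22/3.
E[α(G)] ≥ n − E[|E(G)|] = 89 − 22/3 = 245/3.
Numerically: ≈ 81.667.
(This is only a lower bound; the true E[α(G)] may be larger.)

E[α(G)] ≥ 245/3 ≈ 81.667.


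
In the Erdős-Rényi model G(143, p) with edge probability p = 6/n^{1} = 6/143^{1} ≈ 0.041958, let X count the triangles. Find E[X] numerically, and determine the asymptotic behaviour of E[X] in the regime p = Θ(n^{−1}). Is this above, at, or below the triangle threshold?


Number of potential triangles: C(143, 3) = 477191.
Each occurs with probability p³ ≈ (0.041958)³ ≈ 7.3866180e-05.
By linearity: E[X] = C(143, 3)·p³ ≈ 477191 · 7.3866180e-05 ≈ 35.24828.
Here α = 1, so p = 6/n is exactly at the triangle threshold p ~ 1/n. Asymptotically E[X] → c³/6 = 6³/6 = 36 ≈ 36.00000, a bounded constant. In this regime the triangle count is asymptotically Poisson(c³/6).

E[X] ≈ 35.24828; in regime p = Θ(1/n^{1}) E[X] stays bounded (at the triangle threshold p ~ 1/n).


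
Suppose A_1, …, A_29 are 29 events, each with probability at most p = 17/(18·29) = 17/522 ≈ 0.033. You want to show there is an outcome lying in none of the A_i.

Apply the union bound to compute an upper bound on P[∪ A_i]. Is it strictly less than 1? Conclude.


Union bound: P[∪_{i=1}^{29} A_i] ≤ Σ_i P[A_i] ≤ 29·p = 29·(17/522) = 17/18.
Numerically: 17/18 ≈ 0.944.
Is 17/18 < 1? YES.
Since P[∪ A_i] ≤ 17/18 < 1, the complement has P[∩ A_i^c] ≥ 1 − 17/18 = 1/18 > 0, so some outcome avoids every A_i.

29·p = 17/18 ≈ 0.944; existence CERTIFIED by the union bound.


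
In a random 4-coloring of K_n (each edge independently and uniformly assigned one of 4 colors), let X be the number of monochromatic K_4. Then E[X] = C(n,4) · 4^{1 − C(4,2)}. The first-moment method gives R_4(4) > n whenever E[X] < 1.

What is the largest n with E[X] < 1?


We need C(n, 4) · 4^{1 − 6} < 1, i.e. C(n, 4) < 4^{6 − 1} = 1024.
Check values of n near the boundary:
  n = 13: C(13, 4) = 715; 715 < 1024? YES
  n = 14: C(14, 4) = 1001; 1001 < 1024? YES
  n = 15: C(15, 4) = 1365; 1365 < 1024? NO
  n = 16: C(16, 4) = 1820; 1820 < 1024? NO
  n = 17: C(17, 4) = 2380; 2380 < 1024? NO
The largest n with C(n, 4) < 1024 is n = 14 (where E[X] = 1001/1024 ≈ 0.977539). Hence R_4(4) > 14, i.e. R_4(4) ≥ 15.

Largest n = 14; hence R_4(4) > 14.


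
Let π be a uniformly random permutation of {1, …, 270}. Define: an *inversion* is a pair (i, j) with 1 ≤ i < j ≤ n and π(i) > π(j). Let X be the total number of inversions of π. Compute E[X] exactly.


Write X = Σ X_I over the C(270, 2) = 36315 pairs i < j, with X_I the indicator of one inversion.
There are 36315 indicators.
For each fixed pair i < j, the values π(i) and π(j) are two distinct elements of {1, …, 270} in uniformly random order; by symmetry P[π(i) > π(j)] = 1/2.
By linearity: E[X] = 36315 · (1/2) = C(270, 2) · (1/2) = 36315/2 = 36315/2 ≈ 18157.5000.

E[X] = 36315/2 = 18157.5000.


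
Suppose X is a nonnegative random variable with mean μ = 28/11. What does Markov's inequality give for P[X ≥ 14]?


μ = E[X] = 28/11, a = 14.
Markov: P[X ≥ 14] ≤ μ/a = (28/11)/14 = 2/11.
Numerically: ≈ 0.1818.
(Since a = 14 > μ = 2.5455, the bound 2/11 is < 1 and informative.)

P[X ≥ 14] ≤ 2/11 ≈ 0.1818.


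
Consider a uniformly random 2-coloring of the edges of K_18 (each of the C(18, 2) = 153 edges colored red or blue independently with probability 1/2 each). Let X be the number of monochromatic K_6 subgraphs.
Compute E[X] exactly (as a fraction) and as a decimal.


Let X = Σ_S X_S over the C(18, 6) = 18564 subsets S of size 6, where X_S = 1 if the K_6 on S is monochromatic.
For a fixed S, the K_6 on S has C(6, 2) = 15 edges. P[all 15 edges red] = (1/2)^15, and likewise for blue, so P[monochromatic] = 2·(1/2)^15 = 2^{1 − 15} = 1/16384.
By linearity of expectation: E[X] = C(18, 6) · 2^{1 − 15} = 18564 · 1/16384 = 4641/4096.
Numerically: E[X] ≈ 1.1331.

E[X] = C(18,6)·2^(1−C(6,2)) = 4641/4096 ≈ 1.1331.


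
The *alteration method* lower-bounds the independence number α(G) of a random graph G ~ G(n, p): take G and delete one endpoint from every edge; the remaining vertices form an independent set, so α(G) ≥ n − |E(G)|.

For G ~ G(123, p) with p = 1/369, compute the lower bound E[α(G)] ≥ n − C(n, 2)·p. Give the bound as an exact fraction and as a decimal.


E[|E(G)|] = C(123, 2)·p = 7503 · (1/369) = 61/3.
E[α(G)] ≥ n − E[|E(G)|] = 123 − 61/3 = 308/3.
Numerically: ≈ 102.6667.
(This is only a lower bound; the true E[α(G)] may be larger.)

E[α(G)] ≥ 308/3 ≈ 102.6667.


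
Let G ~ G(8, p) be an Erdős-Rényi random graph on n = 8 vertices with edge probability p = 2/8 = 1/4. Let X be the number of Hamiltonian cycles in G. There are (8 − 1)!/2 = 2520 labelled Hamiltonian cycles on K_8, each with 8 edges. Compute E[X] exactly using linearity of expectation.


K_8 has (8 − 1)!/2 = 2520 labelled Hamiltonian cycles.
For each such Hamiltonian cycle H, let X_H = 1 if all 8 edges of H are present in G. Then P[X_H = 1] = p^{8} = (1/4)^{8} = 1/65536.
Summing the indicators: E[X] = Σ_H E[X_H] = 2520 · p^{8} = 2520 · 1/65536 = 315/8192.
Numerically: E[X] ≈ 0.0384521.

E[X] = 2520 · (1/4)^{8} = 315/8192 ≈ 0.0384521.


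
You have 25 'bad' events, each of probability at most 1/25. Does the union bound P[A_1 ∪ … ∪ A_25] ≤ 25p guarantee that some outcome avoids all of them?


Union bound: P[∪_{i=1}^{25} A_i] ≤ Σ_i P[A_i] ≤ 25·p = 25·(1/25) = 1.
Numerically: 1 ≈ 1.00000.
Is 1 < 1? NO.
Since the bound 1 is ≥ 1, the union bound is uninformative here; it does NOT by itself certify existence.

25·p = 1 ≈ 1.00000; existence NOT certified by the union bound.


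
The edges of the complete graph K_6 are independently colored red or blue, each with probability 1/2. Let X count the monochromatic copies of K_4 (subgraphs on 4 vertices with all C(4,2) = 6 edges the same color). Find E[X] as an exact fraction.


Let X = Σ_S X_S over the C(6, 4) = 15 subsets S of size 4, where X_S = 1 if the K_4 on S is monochromatic.
For a fixed S, the K_4 on S has C(4, 2) = 6 edges. P[all 6 edges red] = (1/2)^6, and likewise for blue, so P[monochromatic] = 2·(1/2)^6 = 2^{1 − 6} = 1/32.
By linearity of expectation: E[X] = C(6, 4) · 2^{1 − 6} = 15 · 1/32 = 15/32.
Numerically: E[X] ≈ 0.468750.

E[X] = C(6,4)·2^(1−C(4,2)) = 15/32 ≈ 0.468750.


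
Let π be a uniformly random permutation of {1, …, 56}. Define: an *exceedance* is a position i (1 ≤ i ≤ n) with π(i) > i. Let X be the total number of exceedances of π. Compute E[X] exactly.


Write X = Σ_{i=1}^{56} X_i, where X_i = 1_{π(i) > i}.
For each fixed i, π(i) is uniform over {1, …, 56} (marginal of a uniform permutation), so P[π(i) > i] = (n − i)/n. Summing: Σ_{i=1}^{56} (n − i)/n = (0 + 1 + … + 55)/56 = 56(56 − 1)/(2·56) = (56 − 1)/2.
Hence E[X] = Σ_{i=1}^{56} (56 − i)/56 = 55/2 ≈ 27.5000.

E[X] = 55/2 = 27.5000.


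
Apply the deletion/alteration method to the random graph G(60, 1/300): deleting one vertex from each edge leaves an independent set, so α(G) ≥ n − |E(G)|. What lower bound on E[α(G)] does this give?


E[|E(G)|] = C(60, 2)·p = 1770 · (1/300) = 59/10.
E[α(G)] ≥ n − E[|E(G)|] = 60 − 59/10 = 541/10.
Numerically: ≈ 54.1000.
(This is only a lower bound; the true E[α(G)] may be larger.)

E[α(G)] ≥ 541/10 ≈ 54.1000.


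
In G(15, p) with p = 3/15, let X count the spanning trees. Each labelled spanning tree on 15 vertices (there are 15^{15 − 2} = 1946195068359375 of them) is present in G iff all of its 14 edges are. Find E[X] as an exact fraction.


K_15 has 15^{15 − 2} = 1946195068359375 labelled spanning trees.
For each such spanning tree H, let X_H = 1 if all 14 edges of H are present in G. Then P[X_H = 1] = p^{14} = (1/5)^{14} = 1/6103515625.
Summing the indicators: E[X] = Σ_H E[X_H] = 1946195068359375 · p^{14} = 1946195068359375 · 1/6103515625 = 1594323/5.
Numerically: E[X] ≈ 3.19e+05.

E[X] = 1946195068359375 · (1/5)^{14} = 1594323/5 ≈ 3.19e+05.


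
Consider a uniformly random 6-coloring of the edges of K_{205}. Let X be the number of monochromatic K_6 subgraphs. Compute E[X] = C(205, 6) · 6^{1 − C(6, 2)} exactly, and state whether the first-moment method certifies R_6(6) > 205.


E[X] = C(205, 6) · 6^{1 − 15} = 95746959700 · 6^{−14} = 95746959700/78364164096.
As a reduced fraction: E[X] = 23936739925/19591041024 ≈ 1.22182.
Is E[X] < 1? NO.
Since E[X] ≥ 1, the first-moment bound is inconclusive at n = 205; it does NOT by itself certify R_6(6) > 205.

E[X] = 23936739925/19591041024 ≈ 1.22182; E[X] ≥ 1; first-moment method inconclusive here.


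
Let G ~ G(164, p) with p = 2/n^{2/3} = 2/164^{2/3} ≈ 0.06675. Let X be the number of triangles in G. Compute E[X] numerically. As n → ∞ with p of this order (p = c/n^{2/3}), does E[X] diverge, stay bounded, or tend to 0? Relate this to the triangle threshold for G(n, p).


Number of potential triangles: C(164, 3) = 721764.
Each occurs with probability p³ ≈ (0.06675)³ ≈ 2.974420e-04.
By linearity: E[X] = C(164, 3)·p³ ≈ 721764 · 2.974420e-04 ≈ 214.6829.
Since α = 2/3 < 1, p = c/n^{2/3} ≫ 1/n is above the triangle threshold p ~ 1/n. Asymptotically E[X] ~ (c³/6)·n^{3(1−α)} = (2³/6)·n^{1} → ∞; triangles are abundant w.h.p.

E[X] ≈ 214.6829; in regime p = Θ(1/n^{2/3}) E[X] diverges (above the triangle threshold p ~ 1/n).


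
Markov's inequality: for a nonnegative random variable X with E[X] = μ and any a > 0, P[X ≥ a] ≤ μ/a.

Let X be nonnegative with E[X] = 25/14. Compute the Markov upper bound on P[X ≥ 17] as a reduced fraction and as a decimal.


μ = E[X] = 25/14, a = 17.
Markov: P[X ≥ 17] ≤ μ/a = (25/14)/17 = 25/238.
Numerically: ≈ 0.105.
(Since a = 17 > μ = 1.786, the bound 25/238 is < 1 and informative.)

P[X ≥ 17] ≤ 25/238 ≈ 0.105.


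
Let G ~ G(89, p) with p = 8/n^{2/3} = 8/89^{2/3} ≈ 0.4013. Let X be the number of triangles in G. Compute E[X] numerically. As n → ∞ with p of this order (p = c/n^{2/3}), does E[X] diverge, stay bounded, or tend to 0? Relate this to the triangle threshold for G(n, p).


Number of potential triangles: C(89, 3) = 113564.
Each occurs with probability p³ ≈ (0.4013)³ ≈ 6.463830e-02.
By linearity: E[X] = C(89, 3)·p³ ≈ 113564 · 6.463830e-02 ≈ 7340.5843.
Since α = 2/3 < 1, p = c/n^{2/3} ≫ 1/n is above the triangle threshold p ~ 1/n. Asymptotically E[X] ~ (c³/6)·n^{3(1−α)} = (8³/6)·n^{1} → ∞; triangles are abundant w.h.p.

E[X] ≈ 7340.5843; in regime p = Θ(1/n^{2/3}) E[X] diverges (above the triangle threshold p ~ 1/n).


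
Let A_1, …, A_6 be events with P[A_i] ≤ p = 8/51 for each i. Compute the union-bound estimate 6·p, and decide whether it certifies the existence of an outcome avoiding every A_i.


Union bound: P[∪_{i=1}^{6} A_i] ≤ Σ_i P[A_i] ≤ 6·p = 6·(8/51) = 16/17.
Numerically: 16/17 ≈ 0.941.
Is 16/17 < 1? YES.
Since P[∪ A_i] ≤ 16/17 < 1, the complement has P[∩ A_i^c] ≥ 1 − 16/17 = 1/17 > 0, so some outcome avoids every A_i.

6·p = 16/17 ≈ 0.941; existence CERTIFIED by the union bound.


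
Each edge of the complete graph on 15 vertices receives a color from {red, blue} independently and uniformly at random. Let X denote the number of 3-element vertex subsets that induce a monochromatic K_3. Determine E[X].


Let X = Σ_S X_S over the C(15, 3) = 455 subsets S of size 3, where X_S = 1 if the K_3 on S is monochromatic.
For a fixed S, the K_3 on S has C(3, 2) = 3 edges. P[all 3 edges red] = (1/2)^3, and likewise for blue, so P[monochromatic] = 2·(1/2)^3 = 2^{1 − 3} = 1/4.
By linearity of expectation: E[X] = C(15, 3) · 2^{1 − 3} = 455 · 1/4 = 455/4.
Numerically: E[X] ≈ 113.75000.

E[X] = C(15,3)·2^(1−C(3,2)) = 455/4 ≈ 113.75000.


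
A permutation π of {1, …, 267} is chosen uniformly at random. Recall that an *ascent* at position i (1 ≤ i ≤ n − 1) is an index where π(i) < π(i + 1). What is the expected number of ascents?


Write X = Σ X_I over i = 1, …, 266, with X_I the indicator of one ascent.
There are 266 indicators.
For each fixed i, the pair (π(i), π(i+1)) is a uniformly random ordered pair of distinct values from {1, …, 267}; by symmetry P[π(i) < π(i+1)] = 1/2.
By linearity: E[X] = 266 · (1/2) = (267 − 1) · (1/2) = 133 ≈ 133.000.

E[X] = 133 = 133.000.


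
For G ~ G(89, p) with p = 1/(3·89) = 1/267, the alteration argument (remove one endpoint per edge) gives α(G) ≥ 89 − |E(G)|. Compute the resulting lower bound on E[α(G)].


E[|E(G)|] = C(89, 2)·p = 3916 · (1/267) = 44/3.
E[α(G)] ≥ n − E[|E(G)|] = 89 − 44/3 = 223/3.
Numerically: ≈ 74.333333.
(This is only a lower bound; the true E[α(G)] may be larger.)

E[α(G)] ≥ 223/3 ≈ 74.333333.


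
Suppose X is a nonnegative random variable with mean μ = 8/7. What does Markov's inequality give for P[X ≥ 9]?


μ = E[X] = 8/7, a = 9.
Markov: P[X ≥ 9] ≤ μ/a = (8/7)/9 = 8/63.
Numerically: ≈ 0.12698.
(Since a = 9 > μ = 1.14286, the bound 8/63 is < 1 and informative.)

P[X ≥ 9] ≤ 8/63 ≈ 0.12698.


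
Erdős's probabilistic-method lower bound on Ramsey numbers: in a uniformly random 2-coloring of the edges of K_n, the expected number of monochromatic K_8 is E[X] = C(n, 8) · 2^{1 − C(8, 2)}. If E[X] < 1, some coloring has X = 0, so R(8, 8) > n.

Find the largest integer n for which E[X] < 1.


We need C(n, 8) · 2^{1 − 28} < 1, i.e. C(n, 8) < 2^{28 − 1} = 134217728.
Check values of n near the boundary:
  n = 40: C(40, 8) = 76904685; 76904685 < 134217728? YES
  n = 41: C(41, 8) = 95548245; 95548245 < 134217728? YES
  n = 42: C(42, 8) = 118030185; 118030185 < 134217728? YES
  n = 43: C(43, 8) = 145008513; 145008513 < 134217728? NO
  n = 44: C(44, 8) = 177232627; 177232627 < 134217728? NO
The largest n with C(n, 8) < 134217728 is n = 42 (where E[X] = 118030185/134217728 ≈ 0.879393). Hence R(8, 8) > 42, i.e. R(8, 8) ≥ 43.

Largest n = 42; hence R(8, 8) > 42.


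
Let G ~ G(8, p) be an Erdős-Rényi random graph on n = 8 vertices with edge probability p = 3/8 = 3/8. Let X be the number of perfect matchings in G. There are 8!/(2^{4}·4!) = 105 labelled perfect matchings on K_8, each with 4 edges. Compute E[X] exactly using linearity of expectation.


K_8 has 8!/(2^{4}·4!) = 105 labelled perfect matchings.
For each such perfect matching H, let X_H = 1 if all 4 edges of H are present in G. Then P[X_H = 1] = p^{4} = (3/8)^{4} = 81/4096.
By linearity of expectation: E[X] = Σ_H E[X_H] = 105 · p^{4} = 105 · 81/4096 = 8505/4096.
Numerically: E[X] ≈ 2.0764.

E[X] = 105 · (3/8)^{4} = 8505/4096 ≈ 2.0764.


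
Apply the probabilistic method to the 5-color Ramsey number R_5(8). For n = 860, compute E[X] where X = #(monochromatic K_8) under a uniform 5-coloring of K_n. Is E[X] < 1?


E[X] = C(860, 8) · 5^{1 − 28} = 7182671140665308145 · 5^{−27} = 7182671140665308145/7450580596923828125.
As a reduced fraction: E[X] = 1436534228133061629/1490116119384765625 ≈ 0.964.
Is E[X] < 1? YES.
Since E[X] < 1, there exists a 5-coloring of K_{860} with no monochromatic K_8; hence R_5(8) > 860.

E[X] = 1436534228133061629/1490116119384765625 ≈ 0.964; E[X] < 1, so R_5(8) > 860.


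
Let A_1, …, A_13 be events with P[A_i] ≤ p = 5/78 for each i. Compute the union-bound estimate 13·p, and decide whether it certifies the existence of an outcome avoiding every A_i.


Union bound: P[∪_{i=1}^{13} A_i] ≤ Σ_i P[A_i] ≤ 13·p = 13·(5/78) = 5/6.
Numerically: 5/6 ≈ 0.83333.
Is 5/6 < 1? YES.
Since P[∪ A_i] ≤ 5/6 < 1, the complement has P[∩ A_i^c] ≥ 1 − 5/6 = 1/6 > 0, so some outcome avoids every A_i.

13·p = 5/6 ≈ 0.83333; existence CERTIFIED by the union bound.


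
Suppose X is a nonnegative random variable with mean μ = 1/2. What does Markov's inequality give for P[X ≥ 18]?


μ = E[X] = 1/2, a = 18.
Markov: P[X ≥ 18] ≤ μ/a = (1/2)/18 = 1/36.
Numerically: ≈ 0.02778.
(Since a = 18 > μ = 0.50000, the bound 1/36 is < 1 and informative.)

P[X ≥ 18] ≤ 1/36 ≈ 0.02778.


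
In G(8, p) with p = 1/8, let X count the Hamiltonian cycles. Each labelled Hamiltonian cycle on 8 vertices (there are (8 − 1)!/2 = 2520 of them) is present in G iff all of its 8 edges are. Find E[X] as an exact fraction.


K_8 has (8 − 1)!/2 = 2520 labelled Hamiltonian cycles.
For each such Hamiltonian cycle H, let X_H = 1 if all 8 edges of H are present in G. Then P[X_H = 1] = p^{8} = (1/8)^{8} = 1/16777216.
Summing the indicators: E[X] = Σ_H E[X_H] = 2520 · p^{8} = 2520 · 1/16777216 = 315/2097152.
Numerically: E[X] ≈ 0.000150204.

E[X] = 2520 · (1/8)^{8} = 315/2097152 ≈ 0.000150204.


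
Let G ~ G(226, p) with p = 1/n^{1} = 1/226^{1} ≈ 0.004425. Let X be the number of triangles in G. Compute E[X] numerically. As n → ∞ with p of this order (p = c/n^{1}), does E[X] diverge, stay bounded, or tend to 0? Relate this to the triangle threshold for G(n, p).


Number of potential triangles: C(226, 3) = 1898400.
Each occurs with probability p³ ≈ (0.004425)³ ≈ 8.663127e-08.
By linearity: E[X] = C(226, 3)·p³ ≈ 1898400 · 8.663127e-08 ≈ 0.1645.
Here α = 1, so p = 1/n is exactly at the triangle threshold p ~ 1/n. Asymptotically E[X] → c³/6 = 1³/6 = 1/6 ≈ 0.1667, a bounded constant. In this regime the triangle count is asymptotically Poisson(c³/6).

E[X] ≈ 0.1645; in regime p = Θ(1/n^{1}) E[X] stays bounded (at the triangle threshold p ~ 1/n).


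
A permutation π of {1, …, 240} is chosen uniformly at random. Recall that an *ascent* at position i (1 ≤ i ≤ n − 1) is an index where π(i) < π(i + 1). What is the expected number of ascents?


Write X = Σ X_I over i = 1, …, 239, with X_I the indicator of one ascent.
There are 239 indicators.
For each fixed i, the pair (π(i), π(i+1)) is a uniformly random ordered pair of distinct values from {1, …, 240}; by symmetry P[π(i) < π(i+1)] = 1/2.
By linearity: E[X] = 239 · (1/2) = (240 − 1) · (1/2) = 239/2 ≈ 119.50000.

E[X] = 239/2 = 119.50000.


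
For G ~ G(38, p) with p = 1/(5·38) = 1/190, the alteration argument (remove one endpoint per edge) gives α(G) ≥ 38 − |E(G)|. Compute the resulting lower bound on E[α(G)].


E[|E(G)|] = C(38, 2)·p = 703 · (1/190) = 37/10.
E[α(G)] ≥ n − E[|E(G)|] = 38 − 37/10 = 343/10.
Numerically: ≈ 34.30000.
(This is only a lower bound; the true E[α(G)] may be larger.)

E[α(G)] ≥ 343/10 ≈ 34.30000.


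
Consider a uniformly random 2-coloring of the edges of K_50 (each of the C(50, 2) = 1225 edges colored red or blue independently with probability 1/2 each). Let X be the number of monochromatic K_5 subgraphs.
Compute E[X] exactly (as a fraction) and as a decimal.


Let X = Σ_S X_S over the C(50, 5) = 2118760 subsets S of size 5, where X_S = 1 if the K_5 on S is monochromatic.
For a fixed S, the K_5 on S has C(5, 2) = 10 edges. P[all 10 edges red] = (1/2)^10, and likewise for blue, so P[monochromatic] = 2·(1/2)^10 = 2^{1 − 10} = 1/512.
Summing: E[X] = C(50, 5) · 2^{1 − 10} = 2118760 · 1/512 = 264845/64.
Numerically: E[X] ≈ 4138.2031.

E[X] = C(50,5)·2^(1−C(5,2)) = 264845/64 ≈ 4138.2031.


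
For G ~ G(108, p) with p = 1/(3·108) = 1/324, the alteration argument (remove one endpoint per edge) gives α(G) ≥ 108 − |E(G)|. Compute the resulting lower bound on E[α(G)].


E[|E(G)|] = C(108, 2)·p = 5778 · (1/324) = 107/6.
E[α(G)] ≥ n − E[|E(G)|] = 108 − 107/6 = 541/6.
Numerically: ≈ 90.166667.
(This is only a lower bound; the true E[α(G)] may be larger.)

E[α(G)] ≥ 541/6 ≈ 90.166667.


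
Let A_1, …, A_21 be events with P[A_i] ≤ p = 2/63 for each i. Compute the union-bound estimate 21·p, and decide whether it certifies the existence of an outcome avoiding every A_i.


Union bound: P[∪_{i=1}^{21} A_i] ≤ Σ_i P[A_i] ≤ 21·p = 21·(2/63) = 2/3.
Numerically: 2/3 ≈ 0.6666667.
Is 2/3 < 1? YES.
Since P[∪ A_i] ≤ 2/3 < 1, the complement has P[∩ A_i^c] ≥ 1 − 2/3 = 1/3 > 0, so some outcome avoids every A_i.

21·p = 2/3 ≈ 0.6666667; existence CERTIFIED by the union bound.


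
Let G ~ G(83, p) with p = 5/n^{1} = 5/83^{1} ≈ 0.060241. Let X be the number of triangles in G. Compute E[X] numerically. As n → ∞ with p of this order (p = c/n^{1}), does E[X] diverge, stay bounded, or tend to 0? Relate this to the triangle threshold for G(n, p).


Number of potential triangles: C(83, 3) = 91881.
Each occurs with probability p³ ≈ (0.060241)³ ≈ 2.1861288e-04.
By linearity: E[X] = C(83, 3)·p³ ≈ 91881 · 2.1861288e-04 ≈ 20.08637.
Here α = 1, so p = 5/n is exactly at the triangle threshold p ~ 1/n. Asymptotically E[X] → c³/6 = 5³/6 = 125/6 ≈ 20.83333, a bounded constant. In this regime the triangle count is asymptotically Poisson(c³/6).

E[X] ≈ 20.08637; in regime p = Θ(1/n^{1}) E[X] stays bounded (at the triangle threshold p ~ 1/n).


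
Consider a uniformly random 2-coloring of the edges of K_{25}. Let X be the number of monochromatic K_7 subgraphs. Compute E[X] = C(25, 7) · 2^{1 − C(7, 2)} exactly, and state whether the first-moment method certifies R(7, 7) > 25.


E[X] = C(25, 7) · 2^{1 − 21} = 480700 · 2^{−20} = 480700/1048576.
As a reduced fraction: E[X] = 120175/262144 ≈ 0.4584.
Is E[X] < 1? YES.
Since E[X] < 1, there exists a 2-coloring of K_{25} with no monochromatic K_7; hence R(7, 7) > 25.

E[X] = 120175/262144 ≈ 0.4584; E[X] < 1, so R(7, 7) > 25.


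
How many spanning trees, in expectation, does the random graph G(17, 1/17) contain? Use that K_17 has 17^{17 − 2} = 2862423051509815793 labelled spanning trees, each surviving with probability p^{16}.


K_17 has 17^{17 − 2} = 2862423051509815793 labelled spanning trees.
For each such spanning tree H, let X_H = 1 if all 16 edges of H are present in G. Then P[X_H = 1] = p^{16} = (1/17)^{16} = 1/48661191875666868481.
By linearity of expectation: E[X] = Σ_H E[X_H] = 2862423051509815793 · p^{16} = 2862423051509815793 · 1/48661191875666868481 = 1/17.
Numerically: E[X] ≈ 0.05882.

E[X] = 2862423051509815793 · (1/17)^{16} = 1/17 ≈ 0.05882.


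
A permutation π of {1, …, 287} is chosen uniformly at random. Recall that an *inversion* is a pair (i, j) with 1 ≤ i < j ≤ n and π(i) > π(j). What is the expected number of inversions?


Write X = Σ X_I over the C(287, 2) = 41041 pairs i < j, with X_I the indicator of one inversion.
There are 41041 indicators.
For each fixed pair i < j, the values π(i) and π(j) are two distinct elements of {1, …, 287} in uniformly random order; by symmetry P[π(i) > π(j)] = 1/2.
By linearity: E[X] = 41041 · (1/2) = C(287, 2) · (1/2) = 41041/2 = 41041/2 ≈ 20520.5000.

E[X] = 41041/2 = 20520.5000.


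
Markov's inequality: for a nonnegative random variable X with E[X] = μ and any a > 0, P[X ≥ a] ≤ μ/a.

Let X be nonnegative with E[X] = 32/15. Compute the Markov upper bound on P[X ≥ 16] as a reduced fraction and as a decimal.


μ = E[X] = 32/15, a = 16.
Markov: P[X ≥ 16] ≤ μ/a = (32/15)/16 = 2/15.
Numerically: ≈ 0.1333.
(Since a = 16 > μ = 2.1333, the bound 2/15 is < 1 and informative.)

P[X ≥ 16] ≤ 2/15 ≈ 0.1333.


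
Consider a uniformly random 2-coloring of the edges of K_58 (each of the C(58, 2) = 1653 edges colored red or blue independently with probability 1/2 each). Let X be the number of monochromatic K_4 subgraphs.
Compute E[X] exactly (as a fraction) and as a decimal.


Let X = Σ_S X_S over the C(58, 4) = 424270 subsets S of size 4, where X_S = 1 if the K_4 on S is monochromatic.
For a fixed S, the K_4 on S has C(4, 2) = 6 edges. P[all 6 edges red] = (1/2)^6, and likewise for blue, so P[monochromatic] = 2·(1/2)^6 = 2^{1 − 6} = 1/32.
By linearity: E[X] = C(58, 4) · 2^{1 − 6} = 424270 · 1/32 = 212135/16.
Numerically: E[X] ≈ 13258.4375.

E[X] = C(58,4)·2^(1−C(4,2)) = 212135/16 ≈ 13258.4375.


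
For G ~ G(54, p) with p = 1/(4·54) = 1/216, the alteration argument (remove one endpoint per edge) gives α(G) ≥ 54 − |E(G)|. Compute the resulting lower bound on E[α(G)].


E[|E(G)|] = C(54, 2)·p = 1431 · (1/216) = 53/8.
E[α(G)] ≥ n − E[|E(G)|] = 54 − 53/8 = 379/8.
Numerically: ≈ 47.37500.
(This is only a lower bound; the true E[α(G)] may be larger.)

E[α(G)] ≥ 379/8 ≈ 47.37500.


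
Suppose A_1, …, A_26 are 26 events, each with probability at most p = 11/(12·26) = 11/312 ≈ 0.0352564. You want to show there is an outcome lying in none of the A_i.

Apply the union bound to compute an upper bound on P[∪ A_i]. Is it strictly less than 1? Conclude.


Union bound: P[∪_{i=1}^{26} A_i] ≤ Σ_i P[A_i] ≤ 26·p = 26·(11/312) = 11/12.
Numerically: 11/12 ≈ 0.9166667.
Is 11/12 < 1? YES.
Since P[∪ A_i] ≤ 11/12 < 1, the complement has P[∩ A_i^c] ≥ 1 − 11/12 = 1/12 > 0, so some outcome avoids every A_i.

26·p = 11/12 ≈ 0.9166667; existence CERTIFIED by the union bound.


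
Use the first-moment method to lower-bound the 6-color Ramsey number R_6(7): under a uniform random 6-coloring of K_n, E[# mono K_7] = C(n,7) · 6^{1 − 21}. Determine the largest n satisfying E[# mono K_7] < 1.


We need C(n, 7) · 6^{1 − 21} < 1, i.e. C(n, 7) < 6^{21 − 1} = 3656158440062976.
Check values of n near the boundary:
  n = 567: C(567, 7) = 3601671315933933; 3601671315933933 < 3656158440062976? YES
  n = 568: C(568, 7) = 3646611956239704; 3646611956239704 < 3656158440062976? YES
  n = 569: C(569, 7) = 3692032389858348; 3692032389858348 < 3656158440062976? NO
  n = 570: C(570, 7) = 3737936877831720; 3737936877831720 < 3656158440062976? NO
  n = 571: C(571, 7) = 3784329711421830; 3784329711421830 < 3656158440062976? NO
The largest n with C(n, 7) < 3656158440062976 is n = 568 (where E[X] = 16882462760369/16926659444736 ≈ 0.99739). Hence R_6(7) > 568, i.e. R_6(7) ≥ 569.

Largest n = 568; hence R_6(7) > 568.


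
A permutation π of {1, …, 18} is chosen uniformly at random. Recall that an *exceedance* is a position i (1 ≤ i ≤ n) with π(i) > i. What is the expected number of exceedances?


Write X = Σ_{i=1}^{18} X_i, where X_i = 1_{π(i) > i}.
For each fixed i, π(i) is uniform over {1, …, 18} (marginal of a uniform permutation), so P[π(i) > i] = (n − i)/n. Summing: Σ_{i=1}^{18} (n − i)/n = (0 + 1 + … + 17)/18 = 18(18 − 1)/(2·18) = (18 − 1)/2.
Hence E[X] = Σ_{i=1}^{18} (18 − i)/18 = 17/2 ≈ 8.50000.

E[X] = 17/2 = 8.50000.


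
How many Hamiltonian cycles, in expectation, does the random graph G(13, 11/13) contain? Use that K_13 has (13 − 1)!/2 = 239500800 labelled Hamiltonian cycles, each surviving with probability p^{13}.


K_13 has (13 − 1)!/2 = 239500800 labelled Hamiltonian cycles.
For each such Hamiltonian cycle H, let X_H = 1 if all 13 edges of H are present in G. Then P[X_H = 1] = p^{13} = (11/13)^{13} = 34522712143931/302875106592253.
Summing the indicators: E[X] = Σ_H E[X_H] = 239500800 · p^{13} = 239500800 · 34522712143931/302875106592253 = 8268217176641189644800/302875106592253.
Numerically: E[X] ≈ 2.73e+07.

E[X] = 239500800 · (11/13)^{13} = 8268217176641189644800/302875106592253 ≈ 2.73e+07.


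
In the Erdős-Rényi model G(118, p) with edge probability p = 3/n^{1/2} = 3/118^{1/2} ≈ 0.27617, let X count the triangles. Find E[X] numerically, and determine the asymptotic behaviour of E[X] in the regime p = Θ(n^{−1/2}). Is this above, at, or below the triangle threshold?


Number of potential triangles: C(118, 3) = 266916.
Each occurs with probability p³ ≈ (0.27617)³ ≈ 2.1063995e-02.
By linearity: E[X] = C(118, 3)·p³ ≈ 266916 · 2.1063995e-02 ≈ 5622.31742.
Since α = 1/2 < 1, p = c/n^{1/2} ≫ 1/n is above the triangle threshold p ~ 1/n. Asymptotically E[X] ~ (c³/6)·n^{3(1−α)} = (3³/6)·n^{1.5} → ∞; triangles are abundant w.h.p.

E[X] ≈ 5622.31742; in regime p = Θ(1/n^{1/2}) E[X] diverges (above the triangle threshold p ~ 1/n).


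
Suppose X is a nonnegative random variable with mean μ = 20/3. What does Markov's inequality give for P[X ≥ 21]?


μ = E[X] = 20/3, a = 21.
Markov: P[X ≥ 21] ≤ μ/a = (20/3)/21 = 20/63.
Numerically: ≈ 0.31746.
(Since a = 21 > μ = 6.66667, the bound 20/63 is < 1 and informative.)

P[X ≥ 21] ≤ 20/63 ≈ 0.31746.


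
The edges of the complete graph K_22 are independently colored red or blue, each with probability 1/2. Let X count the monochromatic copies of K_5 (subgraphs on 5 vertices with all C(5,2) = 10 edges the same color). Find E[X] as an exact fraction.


Let X = Σ_S X_S over the C(22, 5) = 26334 subsets S of size 5, where X_S = 1 if the K_5 on S is monochromatic.
For a fixed S, the K_5 on S has C(5, 2) = 10 edges. P[all 10 edges red] = (1/2)^10, and likewise for blue, so P[monochromatic] = 2·(1/2)^10 = 2^{1 − 10} = 1/512.
By linearity: E[X] = C(22, 5) · 2^{1 − 10} = 26334 · 1/512 = 13167/256.
Numerically: E[X] ≈ 51.43359.

E[X] = C(22,5)·2^(1−C(5,2)) = 13167/256 ≈ 51.43359.


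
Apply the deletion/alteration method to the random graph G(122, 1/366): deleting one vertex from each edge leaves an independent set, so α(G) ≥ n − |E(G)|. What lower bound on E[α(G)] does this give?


E[|E(G)|] = C(122, 2)·p = 7381 · (1/366) = 121/6.
E[α(G)] ≥ n − E[|E(G)|] = 122 − 121/6 = 611/6.
Numerically: ≈ 101.833333.
(This is only a lower bound; the true E[α(G)] may be larger.)

E[α(G)] ≥ 611/6 ≈ 101.833333.


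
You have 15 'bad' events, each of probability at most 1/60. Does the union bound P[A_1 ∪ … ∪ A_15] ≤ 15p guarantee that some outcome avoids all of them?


Union bound: P[∪_{i=1}^{15} A_i] ≤ Σ_i P[A_i] ≤ 15·p = 15·(1/60) = 1/4.
Numerically: 1/4 ≈ 0.2500.
Is 1/4 < 1? YES.
Since P[∪ A_i] ≤ 1/4 < 1, the complement has P[∩ A_i^c] ≥ 1 − 1/4 = 3/4 > 0, so some outcome avoids every A_i.

15·p = 1/4 ≈ 0.2500; existence CERTIFIED by the union bound.


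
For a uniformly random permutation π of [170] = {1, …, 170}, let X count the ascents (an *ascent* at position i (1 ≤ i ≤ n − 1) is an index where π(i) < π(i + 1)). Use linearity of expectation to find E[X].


Write X = Σ X_I over i = 1, …, 169, with X_I the indicator of one ascent.
There are 169 indicators.
For each fixed i, the pair (π(i), π(i+1)) is a uniformly random ordered pair of distinct values from {1, …, 170}; by symmetry P[π(i) < π(i+1)] = 1/2.
By linearity: E[X] = 169 · (1/2) = (170 − 1) · (1/2) = 169/2 ≈ 84.500000.

E[X] = 169/2 = 84.500000.


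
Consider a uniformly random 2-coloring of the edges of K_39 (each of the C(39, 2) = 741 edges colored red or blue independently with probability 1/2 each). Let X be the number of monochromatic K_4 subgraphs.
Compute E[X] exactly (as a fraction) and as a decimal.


Let X = Σ_S X_S over the C(39, 4) = 82251 subsets S of size 4, where X_S = 1 if the K_4 on S is monochromatic.
For a fixed S, the K_4 on S has C(4, 2) = 6 edges. P[all 6 edges red] = (1/2)^6, and likewise for blue, so P[monochromatic] = 2·(1/2)^6 = 2^{1 − 6} = 1/32.
By linearity: E[X] = C(39, 4) · 2^{1 − 6} = 82251 · 1/32 = 82251/32.
Numerically: E[X] ≈ 2570.343750.

E[X] = C(39,4)·2^(1−C(4,2)) = 82251/32 ≈ 2570.343750.


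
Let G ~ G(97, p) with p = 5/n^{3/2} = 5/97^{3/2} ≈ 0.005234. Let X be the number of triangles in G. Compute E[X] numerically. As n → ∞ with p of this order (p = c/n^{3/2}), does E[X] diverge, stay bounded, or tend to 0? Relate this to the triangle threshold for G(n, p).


Number of potential triangles: C(97, 3) = 147440.
Each occurs with probability p³ ≈ (0.005234)³ ≈ 1.433630e-07.
By linearity: E[X] = C(97, 3)·p³ ≈ 147440 · 1.433630e-07 ≈ 0.0211.
Since α = 3/2 > 1, p = c/n^{3/2} = o(1/n) is below the triangle threshold p ~ 1/n. Asymptotically E[X] ~ (c³/6)·n^{3(1−α)} = (5³/6)·n^{-1.5} → 0, so by Markov's inequality G has no triangles w.h.p.

E[X] ≈ 0.0211; in regime p = Θ(1/n^{3/2}) E[X] tends to 0 (below the triangle threshold p ~ 1/n).


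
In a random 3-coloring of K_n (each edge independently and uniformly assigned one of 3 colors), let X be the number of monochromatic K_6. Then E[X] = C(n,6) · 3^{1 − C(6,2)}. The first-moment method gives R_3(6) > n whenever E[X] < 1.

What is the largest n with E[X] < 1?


We need C(n, 6) · 3^{1 − 15} < 1, i.e. C(n, 6) < 3^{15 − 1} = 4782969.
Check values of n near the boundary:
  n = 37: C(37, 6) = 2324784; 2324784 < 4782969? YES
  n = 38: C(38, 6) = 2760681; 2760681 < 4782969? YES
  n = 39: C(39, 6) = 3262623; 3262623 < 4782969? YES
  n = 40: C(40, 6) = 3838380; 3838380 < 4782969? YES
  n = 41: C(41, 6) = 4496388; 4496388 < 4782969? YES
  n = 42: C(42, 6) = 5245786; 5245786 < 4782969? NO
  n = 43: C(43, 6) = 6096454; 6096454 < 4782969? NO
  n = 44: C(44, 6) = 7059052; 7059052 < 4782969? NO
The largest n with C(n, 6) < 4782969 is n = 41 (where E[X] = 1498796/1594323 ≈ 0.9400830). Hence R_3(6) > 41, i.e. R_3(6) ≥ 42.

Largest n = 41; hence R_3(6) > 41.


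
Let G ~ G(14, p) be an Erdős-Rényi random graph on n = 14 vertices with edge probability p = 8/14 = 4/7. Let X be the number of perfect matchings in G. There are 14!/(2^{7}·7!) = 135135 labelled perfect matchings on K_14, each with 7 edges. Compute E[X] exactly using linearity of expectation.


K_14 has 14!/(2^{7}·7!) = 135135 labelled perfect matchings.
For each such perfect matching H, let X_H = 1 if all 7 edges of H are present in G. Then P[X_H = 1] = p^{7} = (4/7)^{7} = 16384/823543.
By linearity of expectation: E[X] = Σ_H E[X_H] = 135135 · p^{7} = 135135 · 16384/823543 = 316293120/117649.
Numerically: E[X] ≈ 2688.45.

E[X] = 135135 · (4/7)^{7} = 316293120/117649 ≈ 2688.45.


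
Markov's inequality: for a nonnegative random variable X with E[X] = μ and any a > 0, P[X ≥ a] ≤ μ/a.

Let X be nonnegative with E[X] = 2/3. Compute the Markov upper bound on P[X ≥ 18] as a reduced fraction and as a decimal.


μ = E[X] = 2/3, a = 18.
Markov: P[X ≥ 18] ≤ μ/a = (2/3)/18 = 1/27.
Numerically: ≈ 0.0370.
(Since a = 18 > μ = 0.6667, the bound 1/27 is < 1 and informative.)

P[X ≥ 18] ≤ 1/27 ≈ 0.0370.
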